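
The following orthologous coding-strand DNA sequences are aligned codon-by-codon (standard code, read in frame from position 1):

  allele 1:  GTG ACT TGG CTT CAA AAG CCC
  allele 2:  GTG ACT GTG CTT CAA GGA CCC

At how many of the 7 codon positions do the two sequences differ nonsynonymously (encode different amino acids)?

2

Codon 1: GTG Val / GTG Val — identical.
Codon 2: ACT Thr / ACT Thr — identical.
Codon 3: TGG Trp / GTG Val — nonsynonymous.
Codon 4: CTT Leu / CTT Leu — identical.
Codon 5: CAA Gln / CAA Gln — identical.
Codon 6: AAG Lys / GGA Gly — nonsynonymous.
Codon 7: CCC Pro / CCC Pro — identical.
Nonsynonymous differences: 2.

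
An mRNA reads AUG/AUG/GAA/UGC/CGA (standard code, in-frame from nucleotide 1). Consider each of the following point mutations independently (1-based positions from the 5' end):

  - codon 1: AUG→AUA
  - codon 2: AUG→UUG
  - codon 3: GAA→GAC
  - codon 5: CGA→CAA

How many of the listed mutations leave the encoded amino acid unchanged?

0

Codon 1: AUG (Met) → AUA (Ile) — missense.
Codon 2: AUG (Met) → UUG (Leu) — missense.
Codon 3: GAA (Glu) → GAC (Asp) — missense.
Codon 5: CGA (Arg) → CAA (Gln) — missense.
Synonymous: 0 of 4.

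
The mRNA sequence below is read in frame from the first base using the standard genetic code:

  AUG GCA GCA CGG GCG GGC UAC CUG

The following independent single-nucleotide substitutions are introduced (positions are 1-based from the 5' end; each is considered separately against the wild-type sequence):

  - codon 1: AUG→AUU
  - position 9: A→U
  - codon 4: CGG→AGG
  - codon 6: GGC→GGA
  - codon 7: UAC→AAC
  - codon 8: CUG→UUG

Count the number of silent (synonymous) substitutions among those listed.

4

Codon 1: AUG (Met) → AUU (Ile) — missense.
Codon 3: GCA (Ala) → GCU (Ala) — synonymous.
Codon 4: CGG (Arg) → AGG (Arg) — synonymous.
Codon 6: GGC (Gly) → GGA (Gly) — synonymous.
Codon 7: UAC (Tyr) → AAC (Asn) — missense.
Codon 8: CUG (Leu) → UUG (Leu) — synonymous.
Synonymous: 4 of 6.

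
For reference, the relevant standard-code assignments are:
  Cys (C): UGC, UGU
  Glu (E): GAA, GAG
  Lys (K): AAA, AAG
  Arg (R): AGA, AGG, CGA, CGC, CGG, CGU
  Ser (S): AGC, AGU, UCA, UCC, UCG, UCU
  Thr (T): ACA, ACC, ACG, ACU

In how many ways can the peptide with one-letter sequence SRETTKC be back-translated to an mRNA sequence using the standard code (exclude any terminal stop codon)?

4608

Ser: 6 codons.
Arg: 6 codons.
Glu: 2 codons.
Thr: 4 codons.
Thr: 4 codons.
Lys: 2 codons.
Cys: 2 codons.
6 × 6 × 2 × 4 × 4 × 2 × 2 = 4608.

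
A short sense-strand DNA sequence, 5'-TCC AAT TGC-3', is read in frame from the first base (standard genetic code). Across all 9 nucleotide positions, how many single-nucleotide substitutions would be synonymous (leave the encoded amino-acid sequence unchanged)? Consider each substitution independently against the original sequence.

Codon 1 (TCC, Ser): 3 synonymous substitutions.
Codon 2 (AAT, Asn): 1 synonymous substitution.
Codon 3 (TGC, Cys): 1 synonymous substitution.
Total: 3 + 1 + 1 = 5.

5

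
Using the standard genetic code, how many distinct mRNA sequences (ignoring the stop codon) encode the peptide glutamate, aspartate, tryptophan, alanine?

16

Glu: 2 codons.
Asp: 2 codons.
Trp: 1 codon.
Ala: 4 codons.
2 × 2 × 1 × 4 = 16.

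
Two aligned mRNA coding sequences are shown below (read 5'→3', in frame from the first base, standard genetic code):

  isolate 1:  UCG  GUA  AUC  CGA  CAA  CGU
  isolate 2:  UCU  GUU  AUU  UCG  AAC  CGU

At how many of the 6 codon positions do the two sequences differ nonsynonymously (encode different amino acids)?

Codon 1: UCG Ser / UCU Ser — synonymous.
Codon 2: GUA Val / GUU Val — synonymous.
Codon 3: AUC Ile / AUU Ile — synonymous.
Codon 4: CGA Arg / UCG Ser — nonsynonymous.
Codon 5: CAA Gln / AAC Asn — nonsynonymous.
Codon 6: CGU Arg / CGU Arg — identical.
Nonsynonymous differences: 2.

2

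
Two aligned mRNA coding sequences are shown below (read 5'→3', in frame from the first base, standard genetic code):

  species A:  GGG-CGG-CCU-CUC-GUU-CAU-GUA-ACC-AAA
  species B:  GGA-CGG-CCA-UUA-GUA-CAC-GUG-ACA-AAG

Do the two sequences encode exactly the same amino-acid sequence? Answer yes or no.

Codon 1: GGG Gly / GGA Gly — synonymous.
Codon 2: CGG Arg / CGG Arg — identical.
Codon 3: CCU Pro / CCA Pro — synonymous.
Codon 4: CUC Leu / UUA Leu — synonymous.
Codon 5: GUU Val / GUA Val — synonymous.
Codon 6: CAU His / CAC His — synonymous.
Codon 7: GUA Val / GUG Val — synonymous.
Codon 8: ACC Thr / ACA Thr — synonymous.
Codon 9: AAA Lys / AAG Lys — synonymous.
Nonsynonymous differences: 0 → same protein.

yes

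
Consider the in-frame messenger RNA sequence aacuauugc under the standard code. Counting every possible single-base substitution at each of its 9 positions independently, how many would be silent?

Codon 1 (AAC, Asn): 1 synonymous substitution.
Codon 2 (UAU, Tyr): 1 synonymous substitution.
Codon 3 (UGC, Cys): 1 synonymous substitution.
Total: 1 + 1 + 1 = 3.

3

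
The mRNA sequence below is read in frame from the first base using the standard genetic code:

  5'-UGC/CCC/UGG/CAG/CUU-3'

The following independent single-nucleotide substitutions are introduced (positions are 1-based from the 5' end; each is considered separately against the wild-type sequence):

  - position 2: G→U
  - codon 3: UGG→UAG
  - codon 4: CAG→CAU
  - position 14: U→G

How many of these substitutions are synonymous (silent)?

0

Codon 1: UGC (Cys) → UUC (Phe) — missense.
Codon 3: UGG (Trp) → UAG (Stop) — nonsense.
Codon 4: CAG (Gln) → CAU (His) — missense.
Codon 5: CUU (Leu) → CGU (Arg) — missense.
Synonymous: 0 of 4.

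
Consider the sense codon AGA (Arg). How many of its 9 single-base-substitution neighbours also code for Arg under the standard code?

Position 1: CGA → 1 synonymous.
Position 2: none → 0 synonymous.
Position 3: AGG → 1 synonymous.
Total: 1 + 0 + 1 = 2.

2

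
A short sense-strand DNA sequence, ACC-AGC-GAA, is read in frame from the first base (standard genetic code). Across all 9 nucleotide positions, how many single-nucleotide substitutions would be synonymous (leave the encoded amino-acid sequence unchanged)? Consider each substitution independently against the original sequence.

Codon 1 (ACC, Thr): 3 synonymous substitutions.
Codon 2 (AGC, Ser): 1 synonymous substitution.
Codon 3 (GAA, Glu): 1 synonymous substitution.
Total: 3 + 1 + 1 = 5.

5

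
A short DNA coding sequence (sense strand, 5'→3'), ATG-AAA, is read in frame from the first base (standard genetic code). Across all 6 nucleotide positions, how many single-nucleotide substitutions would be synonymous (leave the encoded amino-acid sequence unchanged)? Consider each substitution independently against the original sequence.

Codon 1 (ATG, Met): 0 synonymous substitutions.
Codon 2 (AAA, Lys): 1 synonymous substitution.
Total: 0 + 1 = 1.

1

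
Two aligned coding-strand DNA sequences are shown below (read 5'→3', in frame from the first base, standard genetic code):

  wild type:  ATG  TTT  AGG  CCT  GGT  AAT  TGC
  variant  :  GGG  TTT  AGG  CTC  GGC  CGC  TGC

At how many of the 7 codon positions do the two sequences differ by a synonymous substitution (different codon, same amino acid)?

Codon 1: ATG Met / GGG Gly — nonsynonymous.
Codon 2: TTT Phe / TTT Phe — identical.
Codon 3: AGG Arg / AGG Arg — identical.
Codon 4: CCT Pro / CTC Leu — nonsynonymous.
Codon 5: GGT Gly / GGC Gly — synonymous.
Codon 6: AAT Asn / CGC Arg — nonsynonymous.
Codon 7: TGC Cys / TGC Cys — identical.
Synonymous differences: 1.

1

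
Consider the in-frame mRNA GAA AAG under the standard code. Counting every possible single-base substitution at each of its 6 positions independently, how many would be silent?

2

Codon 1 (GAA, Glu): 1 synonymous substitution.
Codon 2 (AAG, Lys): 1 synonymous substitution.
Total: 1 + 1 = 2.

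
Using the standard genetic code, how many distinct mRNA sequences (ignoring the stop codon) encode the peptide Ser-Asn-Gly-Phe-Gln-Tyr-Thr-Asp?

Ser: 6 codons.
Asn: 2 codons.
Gly: 4 codons.
Phe: 2 codons.
Gln: 2 codons.
Tyr: 2 codons.
Thr: 4 codons.
Asp: 2 codons.
6 × 2 × 4 × 2 × 2 × 2 × 4 × 2 = 3072.

3072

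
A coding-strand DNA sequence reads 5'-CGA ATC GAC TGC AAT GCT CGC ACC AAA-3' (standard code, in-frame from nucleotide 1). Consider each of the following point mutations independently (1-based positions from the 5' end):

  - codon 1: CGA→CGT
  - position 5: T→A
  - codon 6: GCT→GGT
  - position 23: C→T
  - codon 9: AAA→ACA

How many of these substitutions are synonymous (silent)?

1

Codon 1: CGA (Arg) → CGT (Arg) — synonymous.
Codon 2: ATC (Ile) → AAC (Asn) — missense.
Codon 6: GCT (Ala) → GGT (Gly) — missense.
Codon 8: ACC (Thr) → ATC (Ile) — missense.
Codon 9: AAA (Lys) → ACA (Thr) — missense.
Synonymous: 1 of 5.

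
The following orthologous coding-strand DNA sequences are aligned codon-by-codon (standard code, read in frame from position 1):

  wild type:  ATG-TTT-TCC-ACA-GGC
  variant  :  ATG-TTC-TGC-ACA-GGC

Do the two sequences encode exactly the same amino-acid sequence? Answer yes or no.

Codon 1: ATG Met / ATG Met — identical.
Codon 2: TTT Phe / TTC Phe — synonymous.
Codon 3: TCC Ser / TGC Cys — nonsynonymous.
Codon 4: ACA Thr / ACA Thr — identical.
Codon 5: GGC Gly / GGC Gly — identical.
Nonsynonymous differences: 1 → different protein.

no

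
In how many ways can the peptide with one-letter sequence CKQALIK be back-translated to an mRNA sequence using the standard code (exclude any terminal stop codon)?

1152

Cys: 2 codons.
Lys: 2 codons.
Gln: 2 codons.
Ala: 4 codons.
Leu: 6 codons.
Ile: 3 codons.
Lys: 2 codons.
2 × 2 × 2 × 4 × 6 × 3 × 2 = 1152.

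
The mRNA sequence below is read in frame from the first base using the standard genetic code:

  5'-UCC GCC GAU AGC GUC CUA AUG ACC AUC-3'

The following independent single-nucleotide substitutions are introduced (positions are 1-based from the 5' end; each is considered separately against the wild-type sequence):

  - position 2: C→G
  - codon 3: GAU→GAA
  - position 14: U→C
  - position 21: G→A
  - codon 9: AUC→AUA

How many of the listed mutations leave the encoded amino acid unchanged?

1

Codon 1: UCC (Ser) → UGC (Cys) — missense.
Codon 3: GAU (Asp) → GAA (Glu) — missense.
Codon 5: GUC (Val) → GCC (Ala) — missense.
Codon 7: AUG (Met) → AUA (Ile) — missense.
Codon 9: AUC (Ile) → AUA (Ile) — synonymous.
Synonymous: 1 of 5.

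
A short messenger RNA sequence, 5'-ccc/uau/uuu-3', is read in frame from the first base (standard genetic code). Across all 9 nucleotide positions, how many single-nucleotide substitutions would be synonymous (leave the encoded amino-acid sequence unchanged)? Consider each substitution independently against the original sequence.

5

Codon 1 (CCC, Pro): 3 synonymous substitutions.
Codon 2 (UAU, Tyr): 1 synonymous substitution.
Codon 3 (UUU, Phe): 1 synonymous substitution.
Total: 3 + 1 + 1 = 5.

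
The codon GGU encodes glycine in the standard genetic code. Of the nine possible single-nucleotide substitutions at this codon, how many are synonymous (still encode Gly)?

3

Position 1: none → 0 synonymous.
Position 2: none → 0 synonymous.
Position 3: GGC, GGA, GGG → 3 synonymous.
Total: 0 + 0 + 3 = 3.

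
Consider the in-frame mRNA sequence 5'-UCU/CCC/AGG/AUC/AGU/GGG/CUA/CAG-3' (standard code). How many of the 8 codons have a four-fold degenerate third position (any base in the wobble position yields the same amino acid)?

4

Codon 1 UCU (Ser): third position 4-fold.
Codon 2 CCC (Pro): third position 4-fold.
Codon 3 AGG (Arg): third position 2-fold.
Codon 4 AUC (Ile): third position 3-fold.
Codon 5 AGU (Ser): third position 2-fold.
Codon 6 GGG (Gly): third position 4-fold.
Codon 7 CUA (Leu): third position 4-fold.
Codon 8 CAG (Gln): third position 2-fold.
Four-fold degenerate third positions: 4.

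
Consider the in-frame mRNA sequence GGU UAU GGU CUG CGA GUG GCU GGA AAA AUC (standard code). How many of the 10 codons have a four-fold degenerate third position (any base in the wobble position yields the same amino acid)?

7

Codon 1 GGU (Gly): third position 4-fold.
Codon 2 UAU (Tyr): third position 2-fold.
Codon 3 GGU (Gly): third position 4-fold.
Codon 4 CUG (Leu): third position 4-fold.
Codon 5 CGA (Arg): third position 4-fold.
Codon 6 GUG (Val): third position 4-fold.
Codon 7 GCU (Ala): third position 4-fold.
Codon 8 GGA (Gly): third position 4-fold.
Codon 9 AAA (Lys): third position 2-fold.
Codon 10 AUC (Ile): third position 3-fold.
Four-fold degenerate third positions: 7.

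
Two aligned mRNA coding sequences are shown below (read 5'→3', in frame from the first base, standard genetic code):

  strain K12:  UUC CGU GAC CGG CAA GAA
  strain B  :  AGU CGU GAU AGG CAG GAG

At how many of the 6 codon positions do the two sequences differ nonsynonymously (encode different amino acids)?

1

Codon 1: UUC Phe / AGU Ser — nonsynonymous.
Codon 2: CGU Arg / CGU Arg — identical.
Codon 3: GAC Asp / GAU Asp — synonymous.
Codon 4: CGG Arg / AGG Arg — synonymous.
Codon 5: CAA Gln / CAG Gln — synonymous.
Codon 6: GAA Glu / GAG Glu — synonymous.
Nonsynonymous differences: 1.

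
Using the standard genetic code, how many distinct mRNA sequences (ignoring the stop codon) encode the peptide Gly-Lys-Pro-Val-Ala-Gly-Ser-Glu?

24576

Gly: 4 codons.
Lys: 2 codons.
Pro: 4 codons.
Val: 4 codons.
Ala: 4 codons.
Gly: 4 codons.
Ser: 6 codons.
Glu: 2 codons.
4 × 2 × 4 × 4 × 4 × 4 × 6 × 2 = 24576.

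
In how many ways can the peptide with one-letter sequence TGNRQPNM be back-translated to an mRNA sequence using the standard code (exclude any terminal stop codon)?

3072

Thr: 4 codons.
Gly: 4 codons.
Asn: 2 codons.
Arg: 6 codons.
Gln: 2 codons.
Pro: 4 codons.
Asn: 2 codons.
Met: 1 codon.
4 × 4 × 2 × 6 × 2 × 4 × 2 × 1 = 3072.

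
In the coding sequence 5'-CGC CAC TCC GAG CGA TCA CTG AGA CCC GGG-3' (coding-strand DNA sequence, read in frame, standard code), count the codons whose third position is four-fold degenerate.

7

Codon 1 CGC (Arg): third position 4-fold.
Codon 2 CAC (His): third position 2-fold.
Codon 3 TCC (Ser): third position 4-fold.
Codon 4 GAG (Glu): third position 2-fold.
Codon 5 CGA (Arg): third position 4-fold.
Codon 6 TCA (Ser): third position 4-fold.
Codon 7 CTG (Leu): third position 4-fold.
Codon 8 AGA (Arg): third position 2-fold.
Codon 9 CCC (Pro): third position 4-fold.
Codon 10 GGG (Gly): third position 4-fold.
Four-fold degenerate third positions: 7.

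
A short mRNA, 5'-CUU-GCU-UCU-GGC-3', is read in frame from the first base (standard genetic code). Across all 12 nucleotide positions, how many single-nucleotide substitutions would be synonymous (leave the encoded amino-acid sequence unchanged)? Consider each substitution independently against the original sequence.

Codon 1 (CUU, Leu): 3 synonymous substitutions.
Codon 2 (GCU, Ala): 3 synonymous substitutions.
Codon 3 (UCU, Ser): 3 synonymous substitutions.
Codon 4 (GGC, Gly): 3 synonymous substitutions.
Total: 3 + 3 + 3 + 3 = 12.

12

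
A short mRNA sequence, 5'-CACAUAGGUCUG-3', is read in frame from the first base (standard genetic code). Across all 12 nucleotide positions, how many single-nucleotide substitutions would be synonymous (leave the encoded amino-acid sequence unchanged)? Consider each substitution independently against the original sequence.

10

Codon 1 (CAC, His): 1 synonymous substitution.
Codon 2 (AUA, Ile): 2 synonymous substitutions.
Codon 3 (GGU, Gly): 3 synonymous substitutions.
Codon 4 (CUG, Leu): 4 synonymous substitutions.
Total: 1 + 2 + 3 + 4 = 10.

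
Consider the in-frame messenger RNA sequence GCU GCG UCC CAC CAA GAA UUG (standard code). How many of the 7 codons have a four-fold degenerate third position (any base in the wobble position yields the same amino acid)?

3

Codon 1 GCU (Ala): third position 4-fold.
Codon 2 GCG (Ala): third position 4-fold.
Codon 3 UCC (Ser): third position 4-fold.
Codon 4 CAC (His): third position 2-fold.
Codon 5 CAA (Gln): third position 2-fold.
Codon 6 GAA (Glu): third position 2-fold.
Codon 7 UUG (Leu): third position 2-fold.
Four-fold degenerate third positions: 3.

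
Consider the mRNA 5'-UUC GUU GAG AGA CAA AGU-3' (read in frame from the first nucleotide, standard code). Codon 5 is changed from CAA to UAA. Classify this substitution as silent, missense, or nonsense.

nonsense

Position 13 falls in codon 5: CAA → Gln.
After the substitution the codon is UAA → Stop.
The new codon is a stop codon, so this is a nonsense mutation.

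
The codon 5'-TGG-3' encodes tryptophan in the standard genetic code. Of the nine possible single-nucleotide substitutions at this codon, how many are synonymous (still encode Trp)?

Position 1: none → 0 synonymous.
Position 2: none → 0 synonymous.
Position 3: none → 0 synonymous.
Total: 0 + 0 + 0 = 0.

0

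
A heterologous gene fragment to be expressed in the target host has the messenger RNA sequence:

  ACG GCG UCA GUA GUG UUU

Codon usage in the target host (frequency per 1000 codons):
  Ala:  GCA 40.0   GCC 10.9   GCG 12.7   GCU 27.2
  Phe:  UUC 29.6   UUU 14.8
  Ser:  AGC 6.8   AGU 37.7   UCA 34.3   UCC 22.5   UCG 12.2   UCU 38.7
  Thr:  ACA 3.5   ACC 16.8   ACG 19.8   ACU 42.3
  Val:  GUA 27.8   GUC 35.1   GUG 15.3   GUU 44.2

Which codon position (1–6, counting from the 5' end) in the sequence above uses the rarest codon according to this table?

Codon 1 ACG (Thr): 19.8 per 1000.
Codon 2 GCG (Ala): 12.7 per 1000.
Codon 3 UCA (Ser): 34.3 per 1000.
Codon 4 GUA (Val): 27.8 per 1000.
Codon 5 GUG (Val): 15.3 per 1000.
Codon 6 UUU (Phe): 14.8 per 1000.
Lowest frequency is 12.7 at codon 2.

2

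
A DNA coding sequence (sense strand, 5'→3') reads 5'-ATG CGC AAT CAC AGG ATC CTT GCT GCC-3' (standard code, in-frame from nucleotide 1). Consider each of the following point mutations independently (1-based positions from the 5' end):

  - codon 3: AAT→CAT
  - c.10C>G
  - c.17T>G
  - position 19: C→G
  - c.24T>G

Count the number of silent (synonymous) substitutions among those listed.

Codon 3: AAT (Asn) → CAT (His) — missense.
Codon 4: CAC (His) → GAC (Asp) — missense.
Codon 6: ATC (Ile) → AGC (Ser) — missense.
Codon 7: CTT (Leu) → GTT (Val) — missense.
Codon 8: GCT (Ala) → GCG (Ala) — synonymous.
Synonymous: 1 of 5.

1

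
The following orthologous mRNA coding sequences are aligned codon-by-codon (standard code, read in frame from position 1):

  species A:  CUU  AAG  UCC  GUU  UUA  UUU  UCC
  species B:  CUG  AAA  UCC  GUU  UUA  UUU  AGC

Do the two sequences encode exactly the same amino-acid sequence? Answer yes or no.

Codon 1: CUU Leu / CUG Leu — synonymous.
Codon 2: AAG Lys / AAA Lys — synonymous.
Codon 3: UCC Ser / UCC Ser — identical.
Codon 4: GUU Val / GUU Val — identical.
Codon 5: UUA Leu / UUA Leu — identical.
Codon 6: UUU Phe / UUU Phe — identical.
Codon 7: UCC Ser / AGC Ser — synonymous.
Nonsynonymous differences: 0 → same protein.

yes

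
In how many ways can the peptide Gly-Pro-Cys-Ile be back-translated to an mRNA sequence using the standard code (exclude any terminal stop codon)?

96

Gly: 4 codons.
Pro: 4 codons.
Cys: 2 codons.
Ile: 3 codons.
4 × 4 × 2 × 3 = 96.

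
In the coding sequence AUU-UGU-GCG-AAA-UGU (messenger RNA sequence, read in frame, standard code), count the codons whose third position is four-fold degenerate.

Codon 1 AUU (Ile): third position 3-fold.
Codon 2 UGU (Cys): third position 2-fold.
Codon 3 GCG (Ala): third position 4-fold.
Codon 4 AAA (Lys): third position 2-fold.
Codon 5 UGU (Cys): third position 2-fold.
Four-fold degenerate third positions: 1.

1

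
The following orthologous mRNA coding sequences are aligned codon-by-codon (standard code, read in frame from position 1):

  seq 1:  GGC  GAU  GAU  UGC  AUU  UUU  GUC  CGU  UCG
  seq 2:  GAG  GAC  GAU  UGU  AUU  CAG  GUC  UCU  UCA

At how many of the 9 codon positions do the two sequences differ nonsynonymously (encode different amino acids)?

3

Codon 1: GGC Gly / GAG Glu — nonsynonymous.
Codon 2: GAU Asp / GAC Asp — synonymous.
Codon 3: GAU Asp / GAU Asp — identical.
Codon 4: UGC Cys / UGU Cys — synonymous.
Codon 5: AUU Ile / AUU Ile — identical.
Codon 6: UUU Phe / CAG Gln — nonsynonymous.
Codon 7: GUC Val / GUC Val — identical.
Codon 8: CGU Arg / UCU Ser — nonsynonymous.
Codon 9: UCG Ser / UCA Ser — synonymous.
Nonsynonymous differences: 3.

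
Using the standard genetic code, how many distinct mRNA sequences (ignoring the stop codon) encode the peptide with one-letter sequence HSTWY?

96

His: 2 codons.
Ser: 6 codons.
Thr: 4 codons.
Trp: 1 codon.
Tyr: 2 codons.
2 × 6 × 4 × 1 × 2 = 96.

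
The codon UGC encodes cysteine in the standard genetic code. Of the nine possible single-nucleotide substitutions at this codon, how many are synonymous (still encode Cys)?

Position 1: none → 0 synonymous.
Position 2: none → 0 synonymous.
Position 3: UGU → 1 synonymous.
Total: 0 + 0 + 1 = 1.

1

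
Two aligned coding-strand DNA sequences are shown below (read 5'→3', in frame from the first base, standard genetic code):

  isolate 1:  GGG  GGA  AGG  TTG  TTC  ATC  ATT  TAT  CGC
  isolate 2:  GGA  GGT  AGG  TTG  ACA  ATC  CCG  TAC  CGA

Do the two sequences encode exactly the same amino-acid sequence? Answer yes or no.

no

Codon 1: GGG Gly / GGA Gly — synonymous.
Codon 2: GGA Gly / GGT Gly — synonymous.
Codon 3: AGG Arg / AGG Arg — identical.
Codon 4: TTG Leu / TTG Leu — identical.
Codon 5: TTC Phe / ACA Thr — nonsynonymous.
Codon 6: ATC Ile / ATC Ile — identical.
Codon 7: ATT Ile / CCG Pro — nonsynonymous.
Codon 8: TAT Tyr / TAC Tyr — synonymous.
Codon 9: CGC Arg / CGA Arg — synonymous.
Nonsynonymous differences: 2 → different protein.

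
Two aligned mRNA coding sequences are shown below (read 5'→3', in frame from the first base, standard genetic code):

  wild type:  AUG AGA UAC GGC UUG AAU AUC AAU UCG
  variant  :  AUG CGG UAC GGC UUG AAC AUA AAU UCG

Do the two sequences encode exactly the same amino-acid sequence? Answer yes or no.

Codon 1: AUG Met / AUG Met — identical.
Codon 2: AGA Arg / CGG Arg — synonymous.
Codon 3: UAC Tyr / UAC Tyr — identical.
Codon 4: GGC Gly / GGC Gly — identical.
Codon 5: UUG Leu / UUG Leu — identical.
Codon 6: AAU Asn / AAC Asn — synonymous.
Codon 7: AUC Ile / AUA Ile — synonymous.
Codon 8: AAU Asn / AAU Asn — identical.
Codon 9: UCG Ser / UCG Ser — identical.
Nonsynonymous differences: 0 → same protein.

yes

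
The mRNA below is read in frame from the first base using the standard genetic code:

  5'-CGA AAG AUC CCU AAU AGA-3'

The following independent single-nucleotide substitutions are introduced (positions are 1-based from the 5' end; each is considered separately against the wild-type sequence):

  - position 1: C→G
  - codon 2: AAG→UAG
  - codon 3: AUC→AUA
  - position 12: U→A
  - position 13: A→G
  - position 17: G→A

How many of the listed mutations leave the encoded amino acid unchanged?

2

Codon 1: CGA (Arg) → GGA (Gly) — missense.
Codon 2: AAG (Lys) → UAG (Stop) — nonsense.
Codon 3: AUC (Ile) → AUA (Ile) — synonymous.
Codon 4: CCU (Pro) → CCA (Pro) — synonymous.
Codon 5: AAU (Asn) → GAU (Asp) — missense.
Codon 6: AGA (Arg) → AAA (Lys) — missense.
Synonymous: 2 of 6.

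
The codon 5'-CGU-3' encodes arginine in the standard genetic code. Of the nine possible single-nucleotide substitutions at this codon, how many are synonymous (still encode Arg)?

Position 1: none → 0 synonymous.
Position 2: none → 0 synonymous.
Position 3: CGC, CGA, CGG → 3 synonymous.
Total: 0 + 0 + 3 = 3.

3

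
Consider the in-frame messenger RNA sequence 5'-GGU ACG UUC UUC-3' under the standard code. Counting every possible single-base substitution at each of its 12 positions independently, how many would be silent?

Codon 1 (GGU, Gly): 3 synonymous substitutions.
Codon 2 (ACG, Thr): 3 synonymous substitutions.
Codon 3 (UUC, Phe): 1 synonymous substitution.
Codon 4 (UUC, Phe): 1 synonymous substitution.
Total: 3 + 3 + 1 + 1 = 8.

8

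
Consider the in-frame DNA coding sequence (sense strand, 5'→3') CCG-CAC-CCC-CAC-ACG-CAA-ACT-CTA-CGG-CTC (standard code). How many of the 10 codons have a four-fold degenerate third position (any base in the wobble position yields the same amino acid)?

7

Codon 1 CCG (Pro): third position 4-fold.
Codon 2 CAC (His): third position 2-fold.
Codon 3 CCC (Pro): third position 4-fold.
Codon 4 CAC (His): third position 2-fold.
Codon 5 ACG (Thr): third position 4-fold.
Codon 6 CAA (Gln): third position 2-fold.
Codon 7 ACT (Thr): third position 4-fold.
Codon 8 CTA (Leu): third position 4-fold.
Codon 9 CGG (Arg): third position 4-fold.
Codon 10 CTC (Leu): third position 4-fold.
Four-fold degenerate third positions: 7.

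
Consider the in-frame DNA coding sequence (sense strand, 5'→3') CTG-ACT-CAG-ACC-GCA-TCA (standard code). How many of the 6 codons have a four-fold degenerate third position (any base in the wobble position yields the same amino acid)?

5

Codon 1 CTG (Leu): third position 4-fold.
Codon 2 ACT (Thr): third position 4-fold.
Codon 3 CAG (Gln): third position 2-fold.
Codon 4 ACC (Thr): third position 4-fold.
Codon 5 GCA (Ala): third position 4-fold.
Codon 6 TCA (Ser): third position 4-fold.
Four-fold degenerate third positions: 5.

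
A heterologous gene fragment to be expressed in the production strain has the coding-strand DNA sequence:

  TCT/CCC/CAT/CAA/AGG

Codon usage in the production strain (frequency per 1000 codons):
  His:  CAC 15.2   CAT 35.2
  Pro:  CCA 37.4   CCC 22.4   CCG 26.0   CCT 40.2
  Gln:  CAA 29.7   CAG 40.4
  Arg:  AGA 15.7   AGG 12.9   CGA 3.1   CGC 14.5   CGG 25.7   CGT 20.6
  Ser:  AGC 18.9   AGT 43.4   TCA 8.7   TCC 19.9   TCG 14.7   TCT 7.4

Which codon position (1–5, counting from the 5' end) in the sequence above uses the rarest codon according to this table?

Codon 1 TCT (Ser): 7.4 per 1000.
Codon 2 CCC (Pro): 22.4 per 1000.
Codon 3 CAT (His): 35.2 per 1000.
Codon 4 CAA (Gln): 29.7 per 1000.
Codon 5 AGG (Arg): 12.9 per 1000.
Lowest frequency is 7.4 at codon 1.

1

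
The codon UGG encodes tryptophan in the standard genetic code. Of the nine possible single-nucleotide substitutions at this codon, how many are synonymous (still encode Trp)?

Position 1: none → 0 synonymous.
Position 2: none → 0 synonymous.
Position 3: none → 0 synonymous.
Total: 0 + 0 + 0 = 0.

0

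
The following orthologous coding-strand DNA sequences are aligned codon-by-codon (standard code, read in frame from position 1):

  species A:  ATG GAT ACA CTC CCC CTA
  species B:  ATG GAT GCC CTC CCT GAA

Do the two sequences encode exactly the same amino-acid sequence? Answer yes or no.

Codon 1: ATG Met / ATG Met — identical.
Codon 2: GAT Asp / GAT Asp — identical.
Codon 3: ACA Thr / GCC Ala — nonsynonymous.
Codon 4: CTC Leu / CTC Leu — identical.
Codon 5: CCC Pro / CCT Pro — synonymous.
Codon 6: CTA Leu / GAA Glu — nonsynonymous.
Nonsynonymous differences: 2 → different protein.

no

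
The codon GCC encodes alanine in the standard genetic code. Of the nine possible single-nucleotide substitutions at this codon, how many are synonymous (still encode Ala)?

3

Position 1: none → 0 synonymous.
Position 2: none → 0 synonymous.
Position 3: GCT, GCA, GCG → 3 synonymous.
Total: 0 + 0 + 3 = 3.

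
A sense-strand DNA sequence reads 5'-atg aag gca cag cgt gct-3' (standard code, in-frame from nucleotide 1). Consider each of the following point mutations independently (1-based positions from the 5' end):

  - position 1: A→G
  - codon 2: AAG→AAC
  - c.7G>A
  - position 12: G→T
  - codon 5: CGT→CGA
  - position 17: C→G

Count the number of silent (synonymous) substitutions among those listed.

1

Codon 1: ATG (Met) → GTG (Val) — missense.
Codon 2: AAG (Lys) → AAC (Asn) — missense.
Codon 3: GCA (Ala) → ACA (Thr) — missense.
Codon 4: CAG (Gln) → CAT (His) — missense.
Codon 5: CGT (Arg) → CGA (Arg) — synonymous.
Codon 6: GCT (Ala) → GGT (Gly) — missense.
Synonymous: 1 of 6.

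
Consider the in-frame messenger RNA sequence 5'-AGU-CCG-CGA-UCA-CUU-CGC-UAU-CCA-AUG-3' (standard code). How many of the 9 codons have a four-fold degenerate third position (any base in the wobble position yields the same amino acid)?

6

Codon 1 AGU (Ser): third position 2-fold.
Codon 2 CCG (Pro): third position 4-fold.
Codon 3 CGA (Arg): third position 4-fold.
Codon 4 UCA (Ser): third position 4-fold.
Codon 5 CUU (Leu): third position 4-fold.
Codon 6 CGC (Arg): third position 4-fold.
Codon 7 UAU (Tyr): third position 2-fold.
Codon 8 CCA (Pro): third position 4-fold.
Codon 9 AUG (Met): third position 1-fold.
Four-fold degenerate third positions: 6.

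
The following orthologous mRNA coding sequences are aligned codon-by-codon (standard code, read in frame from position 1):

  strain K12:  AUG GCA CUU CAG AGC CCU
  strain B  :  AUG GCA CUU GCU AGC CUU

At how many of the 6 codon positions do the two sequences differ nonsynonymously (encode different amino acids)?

2

Codon 1: AUG Met / AUG Met — identical.
Codon 2: GCA Ala / GCA Ala — identical.
Codon 3: CUU Leu / CUU Leu — identical.
Codon 4: CAG Gln / GCU Ala — nonsynonymous.
Codon 5: AGC Ser / AGC Ser — identical.
Codon 6: CCU Pro / CUU Leu — nonsynonymous.
Nonsynonymous differences: 2.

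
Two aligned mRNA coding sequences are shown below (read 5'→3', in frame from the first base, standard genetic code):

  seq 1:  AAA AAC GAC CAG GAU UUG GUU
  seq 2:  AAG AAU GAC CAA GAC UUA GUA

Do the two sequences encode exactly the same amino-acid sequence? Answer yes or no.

yes

Codon 1: AAA Lys / AAG Lys — synonymous.
Codon 2: AAC Asn / AAU Asn — synonymous.
Codon 3: GAC Asp / GAC Asp — identical.
Codon 4: CAG Gln / CAA Gln — synonymous.
Codon 5: GAU Asp / GAC Asp — synonymous.
Codon 6: UUG Leu / UUA Leu — synonymous.
Codon 7: GUU Val / GUA Val — synonymous.
Nonsynonymous differences: 0 → same protein.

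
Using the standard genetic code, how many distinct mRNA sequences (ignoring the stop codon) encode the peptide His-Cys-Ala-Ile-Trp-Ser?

His: 2 codons.
Cys: 2 codons.
Ala: 4 codons.
Ile: 3 codons.
Trp: 1 codon.
Ser: 6 codons.
2 × 2 × 4 × 3 × 1 × 6 = 288.

288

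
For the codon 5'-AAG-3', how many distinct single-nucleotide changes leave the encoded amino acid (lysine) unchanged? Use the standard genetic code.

Position 1: none → 0 synonymous.
Position 2: none → 0 synonymous.
Position 3: AAA → 1 synonymous.
Total: 0 + 0 + 1 = 1.

1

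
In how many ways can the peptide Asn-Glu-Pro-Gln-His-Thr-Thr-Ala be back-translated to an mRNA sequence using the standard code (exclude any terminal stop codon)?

Asn: 2 codons.
Glu: 2 codons.
Pro: 4 codons.
Gln: 2 codons.
His: 2 codons.
Thr: 4 codons.
Thr: 4 codons.
Ala: 4 codons.
2 × 2 × 4 × 2 × 2 × 4 × 4 × 4 = 4096.

4096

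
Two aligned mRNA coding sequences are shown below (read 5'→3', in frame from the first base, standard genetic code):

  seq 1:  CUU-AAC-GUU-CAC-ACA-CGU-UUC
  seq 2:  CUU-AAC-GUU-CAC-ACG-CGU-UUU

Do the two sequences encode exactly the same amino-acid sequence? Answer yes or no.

yes

Codon 1: CUU Leu / CUU Leu — identical.
Codon 2: AAC Asn / AAC Asn — identical.
Codon 3: GUU Val / GUU Val — identical.
Codon 4: CAC His / CAC His — identical.
Codon 5: ACA Thr / ACG Thr — synonymous.
Codon 6: CGU Arg / CGU Arg — identical.
Codon 7: UUC Phe / UUU Phe — synonymous.
Nonsynonymous differences: 0 → same protein.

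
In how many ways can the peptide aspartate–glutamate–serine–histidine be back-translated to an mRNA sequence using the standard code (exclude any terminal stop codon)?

Asp: 2 codons.
Glu: 2 codons.
Ser: 6 codons.
His: 2 codons.
2 × 2 × 6 × 2 = 48.

48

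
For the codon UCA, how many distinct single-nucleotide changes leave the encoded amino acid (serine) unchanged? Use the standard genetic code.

3

Position 1: none → 0 synonymous.
Position 2: none → 0 synonymous.
Position 3: UCU, UCC, UCG → 3 synonymous.
Total: 0 + 0 + 3 = 3.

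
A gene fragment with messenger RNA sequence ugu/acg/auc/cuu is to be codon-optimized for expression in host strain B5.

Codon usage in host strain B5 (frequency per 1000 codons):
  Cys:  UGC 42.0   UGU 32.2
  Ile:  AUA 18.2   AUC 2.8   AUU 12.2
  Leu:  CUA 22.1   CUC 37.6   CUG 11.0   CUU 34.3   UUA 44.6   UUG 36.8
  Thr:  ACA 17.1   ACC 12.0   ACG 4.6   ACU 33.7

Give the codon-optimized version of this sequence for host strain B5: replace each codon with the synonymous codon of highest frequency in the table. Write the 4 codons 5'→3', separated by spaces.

Codon 1 (Cys): best is UGC at 42.0.
Codon 2 (Thr): best is ACU at 33.7.
Codon 3 (Ile): best is AUA at 18.2.
Codon 4 (Leu): best is UUA at 44.6.

UGC ACU AUA UUA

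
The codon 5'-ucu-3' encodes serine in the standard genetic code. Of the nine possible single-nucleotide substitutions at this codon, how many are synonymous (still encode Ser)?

Position 1: none → 0 synonymous.
Position 2: none → 0 synonymous.
Position 3: UCC, UCA, UCG → 3 synonymous.
Total: 0 + 0 + 3 = 3.

3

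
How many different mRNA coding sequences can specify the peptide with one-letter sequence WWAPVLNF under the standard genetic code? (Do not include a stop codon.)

Trp: 1 codon.
Trp: 1 codon.
Ala: 4 codons.
Pro: 4 codons.
Val: 4 codons.
Leu: 6 codons.
Asn: 2 codons.
Phe: 2 codons.
1 × 1 × 4 × 4 × 4 × 6 × 2 × 2 = 1536.

1536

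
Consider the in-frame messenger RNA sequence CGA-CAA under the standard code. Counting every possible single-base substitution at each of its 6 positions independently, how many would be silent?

Codon 1 (CGA, Arg): 4 synonymous substitutions.
Codon 2 (CAA, Gln): 1 synonymous substitution.
Total: 4 + 1 = 5.

5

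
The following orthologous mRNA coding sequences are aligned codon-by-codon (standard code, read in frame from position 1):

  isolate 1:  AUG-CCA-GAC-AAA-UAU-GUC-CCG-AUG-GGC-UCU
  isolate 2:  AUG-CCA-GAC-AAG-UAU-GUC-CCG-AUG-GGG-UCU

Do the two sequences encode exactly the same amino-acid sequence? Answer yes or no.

Codon 1: AUG Met / AUG Met — identical.
Codon 2: CCA Pro / CCA Pro — identical.
Codon 3: GAC Asp / GAC Asp — identical.
Codon 4: AAA Lys / AAG Lys — synonymous.
Codon 5: UAU Tyr / UAU Tyr — identical.
Codon 6: GUC Val / GUC Val — identical.
Codon 7: CCG Pro / CCG Pro — identical.
Codon 8: AUG Met / AUG Met — identical.
Codon 9: GGC Gly / GGG Gly — synonymous.
Codon 10: UCU Ser / UCU Ser — identical.
Nonsynonymous differences: 0 → same protein.

yes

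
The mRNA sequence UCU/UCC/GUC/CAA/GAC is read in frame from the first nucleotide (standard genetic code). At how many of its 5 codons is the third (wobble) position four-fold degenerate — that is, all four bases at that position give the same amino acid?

3

Codon 1 UCU (Ser): third position 4-fold.
Codon 2 UCC (Ser): third position 4-fold.
Codon 3 GUC (Val): third position 4-fold.
Codon 4 CAA (Gln): third position 2-fold.
Codon 5 GAC (Asp): third position 2-fold.
Four-fold degenerate third positions: 3.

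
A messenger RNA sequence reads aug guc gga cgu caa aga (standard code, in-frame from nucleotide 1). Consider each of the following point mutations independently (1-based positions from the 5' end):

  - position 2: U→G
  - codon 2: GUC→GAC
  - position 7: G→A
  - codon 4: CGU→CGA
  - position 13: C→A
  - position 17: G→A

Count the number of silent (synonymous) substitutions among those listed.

Codon 1: AUG (Met) → AGG (Arg) — missense.
Codon 2: GUC (Val) → GAC (Asp) — missense.
Codon 3: GGA (Gly) → AGA (Arg) — missense.
Codon 4: CGU (Arg) → CGA (Arg) — synonymous.
Codon 5: CAA (Gln) → AAA (Lys) — missense.
Codon 6: AGA (Arg) → AAA (Lys) — missense.
Synonymous: 1 of 6.

1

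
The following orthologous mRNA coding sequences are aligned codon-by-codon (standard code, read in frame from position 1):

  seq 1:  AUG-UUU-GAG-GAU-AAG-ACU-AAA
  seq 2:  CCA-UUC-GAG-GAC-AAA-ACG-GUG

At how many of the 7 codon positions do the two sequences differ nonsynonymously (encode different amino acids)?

2

Codon 1: AUG Met / CCA Pro — nonsynonymous.
Codon 2: UUU Phe / UUC Phe — synonymous.
Codon 3: GAG Glu / GAG Glu — identical.
Codon 4: GAU Asp / GAC Asp — synonymous.
Codon 5: AAG Lys / AAA Lys — synonymous.
Codon 6: ACU Thr / ACG Thr — synonymous.
Codon 7: AAA Lys / GUG Val — nonsynonymous.
Nonsynonymous differences: 2.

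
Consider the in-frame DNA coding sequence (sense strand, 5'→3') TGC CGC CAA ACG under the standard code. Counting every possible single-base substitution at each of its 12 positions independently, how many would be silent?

Codon 1 (TGC, Cys): 1 synonymous substitution.
Codon 2 (CGC, Arg): 3 synonymous substitutions.
Codon 3 (CAA, Gln): 1 synonymous substitution.
Codon 4 (ACG, Thr): 3 synonymous substitutions.
Total: 1 + 3 + 1 + 3 = 8.

8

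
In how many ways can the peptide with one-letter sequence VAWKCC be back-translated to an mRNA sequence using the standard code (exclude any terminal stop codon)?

128

Val: 4 codons.
Ala: 4 codons.
Trp: 1 codon.
Lys: 2 codons.
Cys: 2 codons.
Cys: 2 codons.
4 × 4 × 1 × 2 × 2 × 2 = 128.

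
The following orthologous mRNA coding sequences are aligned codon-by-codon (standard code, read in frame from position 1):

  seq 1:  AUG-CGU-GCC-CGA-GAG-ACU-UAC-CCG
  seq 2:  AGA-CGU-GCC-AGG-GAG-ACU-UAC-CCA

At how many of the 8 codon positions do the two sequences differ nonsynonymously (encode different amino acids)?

Codon 1: AUG Met / AGA Arg — nonsynonymous.
Codon 2: CGU Arg / CGU Arg — identical.
Codon 3: GCC Ala / GCC Ala — identical.
Codon 4: CGA Arg / AGG Arg — synonymous.
Codon 5: GAG Glu / GAG Glu — identical.
Codon 6: ACU Thr / ACU Thr — identical.
Codon 7: UAC Tyr / UAC Tyr — identical.
Codon 8: CCG Pro / CCA Pro — synonymous.
Nonsynonymous differences: 1.

1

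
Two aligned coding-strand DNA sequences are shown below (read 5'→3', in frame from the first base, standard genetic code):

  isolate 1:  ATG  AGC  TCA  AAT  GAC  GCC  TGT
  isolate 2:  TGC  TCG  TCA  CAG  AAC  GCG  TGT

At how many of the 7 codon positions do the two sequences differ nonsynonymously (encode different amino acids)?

Codon 1: ATG Met / TGC Cys — nonsynonymous.
Codon 2: AGC Ser / TCG Ser — synonymous.
Codon 3: TCA Ser / TCA Ser — identical.
Codon 4: AAT Asn / CAG Gln — nonsynonymous.
Codon 5: GAC Asp / AAC Asn — nonsynonymous.
Codon 6: GCC Ala / GCG Ala — synonymous.
Codon 7: TGT Cys / TGT Cys — identical.
Nonsynonymous differences: 3.

3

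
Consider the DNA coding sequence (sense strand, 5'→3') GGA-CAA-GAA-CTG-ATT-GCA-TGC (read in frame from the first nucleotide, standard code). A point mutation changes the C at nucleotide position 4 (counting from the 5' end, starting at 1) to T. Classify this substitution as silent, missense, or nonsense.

nonsense

Position 4 falls in codon 2: CAA → Gln.
After the substitution the codon is TAA → Stop.
The new codon is a stop codon, so this is a nonsense mutation.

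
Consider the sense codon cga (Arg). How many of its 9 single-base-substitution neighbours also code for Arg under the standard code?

4

Position 1: AGA → 1 synonymous.
Position 2: none → 0 synonymous.
Position 3: CGT, CGC, CGG → 3 synonymous.
Total: 1 + 0 + 3 = 4.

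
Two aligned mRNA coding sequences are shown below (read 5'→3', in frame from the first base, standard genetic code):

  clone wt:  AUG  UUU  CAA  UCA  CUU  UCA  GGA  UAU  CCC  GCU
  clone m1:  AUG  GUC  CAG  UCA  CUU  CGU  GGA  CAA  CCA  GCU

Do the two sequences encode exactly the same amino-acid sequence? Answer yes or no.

Codon 1: AUG Met / AUG Met — identical.
Codon 2: UUU Phe / GUC Val — nonsynonymous.
Codon 3: CAA Gln / CAG Gln — synonymous.
Codon 4: UCA Ser / UCA Ser — identical.
Codon 5: CUU Leu / CUU Leu — identical.
Codon 6: UCA Ser / CGU Arg — nonsynonymous.
Codon 7: GGA Gly / GGA Gly — identical.
Codon 8: UAU Tyr / CAA Gln — nonsynonymous.
Codon 9: CCC Pro / CCA Pro — synonymous.
Codon 10: GCU Ala / GCU Ala — identical.
Nonsynonymous differences: 3 → different protein.

no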